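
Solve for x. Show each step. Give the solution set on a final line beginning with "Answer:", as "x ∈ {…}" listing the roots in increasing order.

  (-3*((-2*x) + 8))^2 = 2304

Step 1. [(-3*((-2*x) + 8))^2 = 2304] 2304 ≥ 0, LHS is (·)² — take ±√ ⇒ sqrt: -3*((-2*x) + 8) = 48 or -48.
Step 2. [-3*((-2*x) + 8) = 48 or -48] -3·(inner) — divide through by -3, so div: (-2*x) + 8 = -16 or 16.
Step 3. [(-2*x) + 8 = -16 or 16] -2 divides every term; factor it out ⇒ factor: x - 4 = 8 or -8.
Step 4. [x - 4 = 8 or -8] the outer -4 inverts by adding 4 ⇒ sub: x = 12 or -4.

Answer: x ∈ {-4, 12}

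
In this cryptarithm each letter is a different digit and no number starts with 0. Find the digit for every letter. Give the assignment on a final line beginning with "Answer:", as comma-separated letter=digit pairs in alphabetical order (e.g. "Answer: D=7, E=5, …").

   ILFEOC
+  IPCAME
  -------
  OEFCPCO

Step 1. [col 1: C + E ≡ O (mod 10)] several values work for C in column 1 (C + E ≡ O (mod 10), carry-in 0); try C=6, so C=6.
Step 2. [col 1: C + E ≡ O (mod 10)] O=1 is one option consistent with column 1 (C + E ≡ O (mod 10), carry-in 0) — take it. So O=1.
Step 3. [col 1: C + E ≡ O (mod 10)] column 1: given C=6, O=1, carry-in 0, and digits 1,6 already taken and all letters distinct, C+E≡O (mod 10) forces E=5, so E=5.
Step 4. [col 2: O + M ≡ C (mod 10)] column 2: given O=1, C=6, carry-in 1, and digits 1,5,6 already taken and all letters distinct, O+M≡C (mod 10) forces M=4, so M=4.
Step 5. [col 3: E + A ≡ P (mod 10)] A=3 is one option consistent with column 3 (E + A ≡ P (mod 10), carry-in 0) — take it. So A=3.
Step 6. [col 3: E + A ≡ P (mod 10)] from column 3 (E=5, A=3, carry-in 0, digits 1,3,4,5,6 already taken and all letters distinct): P must equal 8. So P=8.
Step 7. [col 4: F + C ≡ C (mod 10)] column 4 reads F+C+carry(0)=C with C=6; with digits 1,3,4,5,6,8 already taken and all letters distinct, the only value for F is 0 ⇒ F=0.
Step 8. [col 5: L + P ≡ F (mod 10)] from column 5 (P=8, F=0, carry-in 0, digits 0,1,3,4,5,6,8 already taken and all letters distinct): L must equal 2. So L=2.
Step 9. [col 6: I + I ≡ E (mod 10)] in column 6 we have I+I≡E with carry-in 1; given E=5 and digits 0,1,2,3,4,5,6,8 already taken and all letters distinct, that pins I to 7. So I=7.

Answer: A=3, C=6, E=5, F=0, I=7, L=2, M=4, O=1, P=8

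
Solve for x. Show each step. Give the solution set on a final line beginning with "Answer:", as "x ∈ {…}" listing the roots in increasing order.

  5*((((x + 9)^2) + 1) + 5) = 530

Step 1. [5*((((x + 9)^2) + 1) + 5) = 530] 5·(inner) — divide through by 5, so div: (((x + 9)^2) + 1) + 5 = 106.
Step 2. [(((x + 9)^2) + 1) + 5 = 106] subtract 5: x sits inside (… + 5), so sub: ((x + 9)^2) + 1 = 101.
Step 3. [((x + 9)^2) + 1 = 101] peel the +1: subtract 1 from each side, so sub: (x + 9)^2 = 100.
Step 4. [(x + 9)^2 = 100] LHS squared, RHS 100 ≥ 0: apply √ (±). So sqrt: x + 9 = 10 or -10.
Step 5. [x + 9 = 10 or -10] +9 is outermost — subtract 9 both sides. So sub: x = 1 or -19.

Answer: x ∈ {-19, 1}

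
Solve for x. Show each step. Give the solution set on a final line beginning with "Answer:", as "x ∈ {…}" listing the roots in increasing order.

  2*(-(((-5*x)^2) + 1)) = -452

Step 1. [2*(-(((-5*x)^2) + 1)) = -452] 2 out front; divide by 2. So div: -(((-5*x)^2) + 1) = -226.
Step 2. [-(((-5*x)^2) + 1) = -226] flip signs both sides ⇒ neg: ((-5*x)^2) + 1 = 226.
Step 3. [((-5*x)^2) + 1 = 226] peel the +1: subtract 1 from each side ⇒ sub: (-5*x)^2 = 225.
Step 4. [(-5*x)^2 = 225] √ both sides: 225 ≥ 0 gives two branches, so sqrt: -5*x = 15 or -15.
Step 5. [-5*x = 15 or -15] -5 out front; divide by -5. So div: x = -3 or 3.

Answer: x ∈ {-3, 3}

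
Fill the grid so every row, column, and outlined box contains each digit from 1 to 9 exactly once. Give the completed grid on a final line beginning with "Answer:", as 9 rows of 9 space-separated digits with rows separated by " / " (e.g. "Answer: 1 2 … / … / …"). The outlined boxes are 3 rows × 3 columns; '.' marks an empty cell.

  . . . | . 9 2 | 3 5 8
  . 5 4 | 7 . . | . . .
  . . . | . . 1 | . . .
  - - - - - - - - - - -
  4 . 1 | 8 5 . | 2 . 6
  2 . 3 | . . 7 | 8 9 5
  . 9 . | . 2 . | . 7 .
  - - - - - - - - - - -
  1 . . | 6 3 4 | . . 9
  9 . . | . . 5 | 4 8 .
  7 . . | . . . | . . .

Step 1. [r5c2∈{6}] r5c2 is down to just 6, so r5c2=6.
Step 2. [r7c8∈{2}] r7c8 has the single candidate 2, so r7c8=2.
Step 3. [r3c3∈{2,6,7,8,9}] r3c3 is the only open cell in col 3 admitting 9, so r3c3=9.
Step 4. [r3c2∈{2,3,7,8}] box 1 places 2 nowhere but r3c2. So r3c2=2.
Step 5. [r3c8∈{4,6}] col 8 places 4 nowhere but r3c8, so r3c8=4.
Step 6. [r6c7∈{1}] nothing but 1 survives at r6c7 ⇒ r6c7=1.
Step 7. [r9c4∈{1,2,9}] r9c4 is the only open cell in col 4 admitting 9. So r9c4=9.
Step 8. [r9c6∈{8}] nothing but 8 survives at r9c6 ⇒ r9c6=8.
Step 9. [r9c5∈{1}] only 1 remains possible at r9c5 ⇒ r9c5=1.
Step 10. [r9c9∈{3}] r9c9 has the single candidate 3. So r9c9=3.
Step 11. [r1c1∈{6}] r1c1 has the single candidate 6 ⇒ r1c1=6.
Step 12. [r7c7∈{5,7}] across row 7, 7 lands solely at r7c7. So r7c7=7.
Step 13. [r3c7∈{6}] r3c7 is down to just 6 ⇒ r3c7=6.
Step 14. [r9c3∈{2,5,6}] across row 9, 2 lands solely at r9c3. So r9c3=2.
Step 15. [r6c6∈{3,6}] across row 6, 6 lands solely at r6c6 ⇒ r6c6=6.
Step 16. [r2c6∈{3}] r2c6's peers cover all but 3, so r2c6=3.
Step 17. [r2c1∈{8}] r2c1 has the single candidate 8 ⇒ r2c1=8.
Step 18. [r1c4∈{4}] r1c4 is down to just 4, so r1c4=4.
Step 19. [r7c3∈{5,8}] across row 7, 5 lands solely at r7c3, so r7c3=5.
Step 20. [r8c9∈{1}] r8c9's peers cover all but 1. So r8c9=1.
Step 21. [r1c3∈{7}] r1c3 has the single candidate 7, so r1c3=7.
Step 22. [r2c7∈{9}] only 9 remains possible at r2c7, so r2c7=9.
Step 23. [r2c5∈{6}] nothing but 6 survives at r2c5. So r2c5=6.
Step 24. [r8c2∈{3}] r8c2's peers cover all but 3, so r8c2=3.
Step 25. [r6c9∈{4}] r6c9 has the single candidate 4. So r6c9=4.
Step 26. [r9c8∈{6}] only 6 remains possible at r9c8. So r9c8=6.
Step 27. [r3c1∈{3}] only 3 remains possible at r3c1. So r3c1=3.
Step 28. [r9c2∈{4}] only 4 remains possible at r9c2. So r9c2=4.
Step 29. [r4c6∈{9}] r4c6 has the single candidate 9 ⇒ r4c6=9.
Step 30. [r6c4∈{3}] r6c4 is down to just 3. So r6c4=3.
Step 31. [r3c9∈{7}] r3c9 is down to just 7 ⇒ r3c9=7.
Step 32. [r1c2∈{1}] r1c2 is down to just 1. So r1c2=1.
Step 33. [r5c4∈{1}] nothing but 1 survives at r5c4. So r5c4=1.
Step 34. [r8c5∈{7}] r8c5 is down to just 7, so r8c5=7.
Step 35. [r6c3∈{8}] nothing but 8 survives at r6c3 ⇒ r6c3=8.
Step 36. [r6c1∈{5}] r6c1 is down to just 5, so r6c1=5.
Step 37. [r9c7∈{5}] r9c7 is down to just 5. So r9c7=5.
Step 38. [r4c2∈{7}] r4c2 has the single candidate 7 ⇒ r4c2=7.
Step 39. [r4c8∈{3}] only 3 remains possible at r4c8. So r4c8=3.
Step 40. [r5c5∈{4}] nothing but 4 survives at r5c5. So r5c5=4.
Step 41. [r3c5∈{8}] only 8 remains possible at r3c5, so r3c5=8.
Step 42. [r2c8∈{1}] r2c8 has the single candidate 1 ⇒ r2c8=1.
Step 43. [r2c9∈{2}] r2c9 has the single candidate 2, so r2c9=2.
Step 44. [r8c3∈{6}] r8c3 has the single candidate 6 ⇒ r8c3=6.
Step 45. [r7c2∈{8}] r7c2 is down to just 8. So r7c2=8.
Step 46. [r3c4∈{5}] r3c4 has the single candidate 5, so r3c4=5.
Step 47. [r8c4∈{2}] r8c4's peers cover all but 2. So r8c4=2.

Answer: 6 1 7 4 9 2 3 5 8 / 8 5 4 7 6 3 9 1 2 / 3 2 9 5 8 1 6 4 7 / 4 7 1 8 5 9 2 3 6 / 2 6 3 1 4 7 8 9 5 / 5 9 8 3 2 6 1 7 4 / 1 8 5 6 3 4 7 2 9 / 9 3 6 2 7 5 4 8 1 / 7 4 2 9 1 8 5 6 3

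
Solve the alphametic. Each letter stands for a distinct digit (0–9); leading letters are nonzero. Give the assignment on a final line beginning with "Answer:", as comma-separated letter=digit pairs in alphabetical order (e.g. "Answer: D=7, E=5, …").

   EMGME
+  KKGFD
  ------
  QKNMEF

Step 1. [Q] Q is the leading digit of a 6-digit sum of two 5-digit numbers; the final carry is exactly 1 ⇒ Q=1.
Step 2. [col 1: E + D ≡ F (mod 10)] column 1 (E + D ≡ F (mod 10), carry-in 0) doesn't pin F yet; pick F=2 and continue. So F=2.
Step 3. [col 1: E + D ≡ F (mod 10)] E=9 is one option consistent with column 1 (E + D ≡ F (mod 10), carry-in 0) — take it, so E=9.
Step 4. [col 1: E + D ≡ F (mod 10)] column 1 reads E+D+carry(0)=F with E=9, F=2; with digits 1,2,9 already taken and all letters distinct, the only value for D is 3, so D=3.
Step 5. [col 2: M + F ≡ E (mod 10)] from column 2 (F=2, E=9, carry-in 1, digits 1,2,3,9 already taken and all letters distinct): M must equal 6. So M=6.
Step 6. [col 3: G + G ≡ M (mod 10)] in column 3 we have G+G≡M with carry-in 0; given M=6 and digits 1,2,3,6,9 already taken and all letters distinct, that pins G to 8 ⇒ G=8.
Step 7. [col 4: M + K ≡ N (mod 10)] N=4 is one option consistent with column 4 (M + K ≡ N (mod 10), carry-in 1) — take it ⇒ N=4.
Step 8. [col 4: M + K ≡ N (mod 10)] in column 4 we have M+K≡N with carry-in 1; given M=6, N=4 and digits 1,2,3,4,6,8,9 already taken and all letters distinct, that pins K to 7, so K=7.

Answer: D=3, E=9, F=2, G=8, K=7, M=6, N=4, Q=1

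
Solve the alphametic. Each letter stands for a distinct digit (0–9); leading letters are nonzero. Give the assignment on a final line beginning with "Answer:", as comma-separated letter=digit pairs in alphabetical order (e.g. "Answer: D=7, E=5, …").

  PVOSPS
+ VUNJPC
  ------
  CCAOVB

Step 1. [col 1: S + C ≡ B (mod 10)] no forcing yet in column 1 (carry-in 0); S=5 is free and consistent — try it. So S=5.
Step 2. [col 1: S + C ≡ B (mod 10)] B=8 is one option consistent with column 1 (S + C ≡ B (mod 10), carry-in 0) — take it. So B=8.
Step 3. [col 1: S + C ≡ B (mod 10)] column 1 reads S+C+carry(0)=B with S=5, B=8; with digits 5,8 already taken and all letters distinct, the only value for C is 3 ⇒ C=3.
Step 4. [col 2: P + P ≡ V (mod 10)] no forcing yet in column 2 (carry-in 0); P=1 is free and consistent — try it. So P=1.
Step 5. [col 2: P + P ≡ V (mod 10)] in column 2 we have P+P≡V with carry-in 0; given P=1 and digits 1,3,5,8 already taken and all letters distinct, that pins V to 2 ⇒ V=2.
Step 6. [col 3: S + J ≡ O (mod 10)] O=9 is one option consistent with column 3 (S + J ≡ O (mod 10), carry-in 0) — take it. So O=9.
Step 7. [col 3: S + J ≡ O (mod 10)] in column 3 we have S+J≡O with carry-in 0; given S=5, O=9 and digits 1,2,3,5,8,9 already taken and all letters distinct, that pins J to 4. So J=4.
Step 8. [col 4: O + N ≡ A (mod 10)] in column 4 we have O+N≡A with carry-in 0; given O=9 and digits 1,2,3,4,5,8,9 already taken and all letters distinct, that pins A to 6. So A=6.
Step 9. [col 4: O + N ≡ A (mod 10)] column 4 reads O+N+carry(0)=A with O=9, A=6; with digits 1,2,3,4,5,6,8,9 already taken and all letters distinct, the only value for N is 7, so N=7.
Step 10. [col 5: V + U ≡ C (mod 10)] column 5: given V=2, C=3, carry-in 1, and digits 1,2,3,4,5,6,7,8,9 already taken and all letters distinct, V+U≡C (mod 10) forces U=0, so U=0.

Answer: A=6, B=8, C=3, J=4, N=7, O=9, P=1, S=5, U=0, V=2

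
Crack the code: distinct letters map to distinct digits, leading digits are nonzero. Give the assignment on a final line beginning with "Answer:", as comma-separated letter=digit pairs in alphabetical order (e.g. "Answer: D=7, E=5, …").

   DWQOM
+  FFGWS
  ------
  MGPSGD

Step 1. [col 1: M + S ≡ D (mod 10)] several values work for M in column 1 (M + S ≡ D (mod 10), carry-in 0); try M=1 ⇒ M=1.
Step 2. [col 1: M + S ≡ D (mod 10)] D=7 is one option consistent with column 1 (M + S ≡ D (mod 10), carry-in 0) — take it. So D=7.
Step 3. [col 1: M + S ≡ D (mod 10)] column 1 reads M+S+carry(0)=D with M=1, D=7; with digits 1,7 already taken and all letters distinct, the only value for S is 6 ⇒ S=6.
Step 4. [col 2: O + W ≡ G (mod 10)] W=4 is one option consistent with column 2 (O + W ≡ G (mod 10), carry-in 0) — take it ⇒ W=4.
Step 5. [col 2: O + W ≡ G (mod 10)] several values work for G in column 2 (O + W ≡ G (mod 10), carry-in 0); try G=2 ⇒ G=2.
Step 6. [col 2: O + W ≡ G (mod 10)] column 2 reads O+W+carry(0)=G with W=4, G=2; with digits 1,2,4,6,7 already taken and all letters distinct, the only value for O is 8, so O=8.
Step 7. [col 3: Q + G ≡ S (mod 10)] from column 3 (G=2, S=6, carry-in 1, digits 1,2,4,6,7,8 already taken and all letters distinct): Q must equal 3 ⇒ Q=3.
Step 8. [col 4: W + F ≡ P (mod 10)] column 4 reads W+F+carry(0)=P with W=4; with digits 1,2,3,4,6,7,8 already taken and all letters distinct, the only value for P is 9, so P=9.
Step 9. [col 4: W + F ≡ P (mod 10)] column 4: given W=4, P=9, carry-in 0, and digits 1,2,3,4,6,7,8,9 already taken and all letters distinct, W+F≡P (mod 10) forces F=5, so F=5.

Answer: D=7, F=5, G=2, M=1, O=8, P=9, Q=3, S=6, W=4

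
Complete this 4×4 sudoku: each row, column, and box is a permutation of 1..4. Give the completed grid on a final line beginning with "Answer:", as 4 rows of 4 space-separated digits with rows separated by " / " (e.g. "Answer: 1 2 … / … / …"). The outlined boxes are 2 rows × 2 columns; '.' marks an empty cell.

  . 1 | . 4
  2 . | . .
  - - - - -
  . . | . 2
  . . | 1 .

Step 1. [r2c3∈{3}] nothing but 3 survives at r2c3. So r2c3=3.
Step 2. [r4c2∈{2,3,4}] row 4 places 2 nowhere but r4c2 ⇒ r4c2=2.
Step 3. [r4c1∈{3,4}] in row 4, 4 fits only at r4c1 ⇒ r4c1=4.
Step 4. [r3c1∈{1,3}] in row 3, 1 fits only at r3c1, so r3c1=1.
Step 5. [r1c1∈{3}] nothing but 3 survives at r1c1 ⇒ r1c1=3.
Step 6. [r3c3∈{4}] r3c3 is down to just 4. So r3c3=4.
Step 7. [r4c4∈{3}] only 3 remains possible at r4c4 ⇒ r4c4=3.
Step 8. [r3c2∈{3}] only 3 remains possible at r3c2. So r3c2=3.
Step 9. [r1c3∈{2}] r1c3 has the single candidate 2, so r1c3=2.
Step 10. [r2c4∈{1}] nothing but 1 survives at r2c4 ⇒ r2c4=1.
Step 11. [r2c2∈{4}] r2c2 has the single candidate 4. So r2c2=4.

Answer: 3 1 2 4 / 2 4 3 1 / 1 3 4 2 / 4 2 1 3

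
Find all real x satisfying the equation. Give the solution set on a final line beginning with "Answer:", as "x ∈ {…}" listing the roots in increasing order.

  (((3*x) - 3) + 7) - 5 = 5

Step 1. [(((3*x) - 3) + 7) - 5 = 5] the outer -5 inverts by adding 5 ⇒ sub: ((3*x) - 3) + 7 = 10.
Step 2. [((3*x) - 3) + 7 = 10] +7 is outermost — subtract 7 both sides ⇒ sub: (3*x) - 3 = 3.
Step 3. [(3*x) - 3 = 3] 3 comes off first (add 3) ⇒ sub: 3*x = 6.
Step 4. [3*x = 6] 3 out front; divide by 3, so div: x = 2.

Answer: x ∈ {2}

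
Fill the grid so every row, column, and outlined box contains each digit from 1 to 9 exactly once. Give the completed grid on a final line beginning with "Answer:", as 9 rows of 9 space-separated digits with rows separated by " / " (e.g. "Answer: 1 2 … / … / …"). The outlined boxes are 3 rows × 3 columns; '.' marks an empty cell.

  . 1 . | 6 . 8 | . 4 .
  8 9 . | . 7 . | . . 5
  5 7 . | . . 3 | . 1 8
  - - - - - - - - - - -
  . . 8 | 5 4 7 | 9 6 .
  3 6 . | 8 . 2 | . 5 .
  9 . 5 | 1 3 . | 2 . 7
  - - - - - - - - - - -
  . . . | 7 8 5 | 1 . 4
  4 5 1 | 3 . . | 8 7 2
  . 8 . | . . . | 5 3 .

Step 1. [r1c1∈{2}] r1c1 is down to just 2. So r1c1=2.
Step 2. [r9c9∈{6,9}] 6 has one home in col 9: r9c9 ⇒ r9c9=6.
Step 3. [r1c3∈{3}] r1c3's peers cover all but 3. So r1c3=3.
Step 4. [r5c5∈{9}] r5c5 is down to just 9. So r5c5=9.
Step 5. [r8c6∈{6,9}] 9 has one home in row 8: r8c6 ⇒ r8c6=9.
Step 6. [r9c3∈{2,7,9}] in row 9, 9 fits only at r9c3, so r9c3=9.
Step 7. [r3c5∈{2}] nothing but 2 survives at r3c5, so r3c5=2.
Step 8. [r2c4∈{4}] r2c4 is down to just 4 ⇒ r2c4=4.
Step 9. [r2c3∈{6}] nothing but 6 survives at r2c3, so r2c3=6.
Step 10. [r4c2∈{2}] r4c2 has the single candidate 2 ⇒ r4c2=2.
Step 11. [r6c2∈{4}] r6c2 is down to just 4, so r6c2=4.
Step 12. [r5c9∈{1}] nothing but 1 survives at r5c9. So r5c9=1.
Step 13. [r9c5∈{1}] r9c5 is down to just 1. So r9c5=1.
Step 14. [r8c5∈{6}] r8c5 has the single candidate 6, so r8c5=6.
Step 15. [r2c8∈{2}] nothing but 2 survives at r2c8 ⇒ r2c8=2.
Step 16. [r3c4∈{9}] r3c4's peers cover all but 9. So r3c4=9.
Step 17. [r7c3∈{2}] only 2 remains possible at r7c3 ⇒ r7c3=2.
Step 18. [r3c3∈{4}] r3c3 has the single candidate 4 ⇒ r3c3=4.
Step 19. [r6c8∈{8}] r6c8's peers cover all but 8. So r6c8=8.
Step 20. [r9c6∈{4}] only 4 remains possible at r9c6 ⇒ r9c6=4.
Step 21. [r2c7∈{3}] only 3 remains possible at r2c7. So r2c7=3.
Step 22. [r7c2∈{3}] nothing but 3 survives at r7c2, so r7c2=3.
Step 23. [r9c4∈{2}] r9c4 is down to just 2. So r9c4=2.
Step 24. [r1c7∈{7}] r1c7 has the single candidate 7, so r1c7=7.
Step 25. [r5c3∈{7}] r5c3 is down to just 7 ⇒ r5c3=7.
Step 26. [r1c9∈{9}] r1c9 is down to just 9, so r1c9=9.
Step 27. [r6c6∈{6}] r6c6 is down to just 6 ⇒ r6c6=6.
Step 28. [r9c1∈{7}] nothing but 7 survives at r9c1 ⇒ r9c1=7.
Step 29. [r2c6∈{1}] r2c6 is down to just 1. So r2c6=1.
Step 30. [r7c1∈{6}] only 6 remains possible at r7c1, so r7c1=6.
Step 31. [r3c7∈{6}] r3c7 has the single candidate 6. So r3c7=6.
Step 32. [r5c7∈{4}] r5c7 is down to just 4, so r5c7=4.
Step 33. [r7c8∈{9}] r7c8 is down to just 9. So r7c8=9.
Step 34. [r1c5∈{5}] r1c5's peers cover all but 5. So r1c5=5.
Step 35. [r4c9∈{3}] nothing but 3 survives at r4c9. So r4c9=3.
Step 36. [r4c1∈{1}] only 1 remains possible at r4c1, so r4c1=1.

Answer: 2 1 3 6 5 8 7 4 9 / 8 9 6 4 7 1 3 2 5 / 5 7 4 9 2 3 6 1 8 / 1 2 8 5 4 7 9 6 3 / 3 6 7 8 9 2 4 5 1 / 9 4 5 1 3 6 2 8 7 / 6 3 2 7 8 5 1 9 4 / 4 5 1 3 6 9 8 7 2 / 7 8 9 2 1 4 5 3 6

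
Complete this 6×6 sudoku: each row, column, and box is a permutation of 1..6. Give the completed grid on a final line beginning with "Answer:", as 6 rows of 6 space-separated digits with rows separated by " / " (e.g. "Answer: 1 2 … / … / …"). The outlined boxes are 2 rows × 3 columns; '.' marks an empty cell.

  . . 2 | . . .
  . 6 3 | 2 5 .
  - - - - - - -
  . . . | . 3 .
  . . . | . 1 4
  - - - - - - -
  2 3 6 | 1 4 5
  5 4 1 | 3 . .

Step 1. [r4c3∈{5}] nothing but 5 survives at r4c3 ⇒ r4c3=5.
Step 2. [r4c4∈{6}] only 6 remains possible at r4c4, so r4c4=6.
Step 3. [r2c1∈{1,4}] r2c1 is the only open cell in row 2 admitting 4, so r2c1=4.
Step 4. [r1c1∈{1}] nothing but 1 survives at r1c1. So r1c1=1.
Step 5. [r1c5∈{6}] r1c5 is down to just 6, so r1c5=6.
Step 6. [r3c6∈{2}] r3c6's peers cover all but 2. So r3c6=2.
Step 7. [r4c1∈{3}] r4c1 has the single candidate 3, so r4c1=3.
Step 8. [r1c2∈{5}] nothing but 5 survives at r1c2. So r1c2=5.
Step 9. [r3c4∈{5}] only 5 remains possible at r3c4, so r3c4=5.
Step 10. [r6c6∈{6}] nothing but 6 survives at r6c6. So r6c6=6.
Step 11. [r3c3∈{4}] only 4 remains possible at r3c3, so r3c3=4.
Step 12. [r1c6∈{3}] r1c6 is down to just 3 ⇒ r1c6=3.
Step 13. [r3c2∈{1}] r3c2's peers cover all but 1 ⇒ r3c2=1.
Step 14. [r3c1∈{6}] r3c1 has the single candidate 6. So r3c1=6.
Step 15. [r4c2∈{2}] r4c2 is down to just 2 ⇒ r4c2=2.
Step 16. [r6c5∈{2}] r6c5's peers cover all but 2, so r6c5=2.
Step 17. [r1c4∈{4}] r1c4's peers cover all but 4, so r1c4=4.
Step 18. [r2c6∈{1}] r2c6 is down to just 1, so r2c6=1.

Answer: 1 5 2 4 6 3 / 4 6 3 2 5 1 / 6 1 4 5 3 2 / 3 2 5 6 1 4 / 2 3 6 1 4 5 / 5 4 1 3 2 6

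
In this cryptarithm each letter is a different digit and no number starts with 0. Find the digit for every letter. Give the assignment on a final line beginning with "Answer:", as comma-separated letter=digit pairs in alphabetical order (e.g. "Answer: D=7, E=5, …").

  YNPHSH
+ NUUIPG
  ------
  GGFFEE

Step 1. [col 1: H + G ≡ E (mod 10)] no forcing yet in column 1 (carry-in 0); H=9 is free and consistent — try it. So H=9.
Step 2. [col 1: H + G ≡ E (mod 10)] several values work for G in column 1 (H + G ≡ E (mod 10), carry-in 0); try G=8. So G=8.
Step 3. [col 1: H + G ≡ E (mod 10)] column 1 reads H+G+carry(0)=E with H=9, G=8; with digits 8,9 already taken and all letters distinct, the only value for E is 7 ⇒ E=7.
Step 4. [col 2: S + P ≡ E (mod 10)] no forcing yet in column 2 (carry-in 1); S=0 is free and consistent — try it ⇒ S=0.
Step 5. [col 2: S + P ≡ E (mod 10)] from column 2 (S=0, E=7, carry-in 1, digits 0,7,8,9 already taken and all letters distinct): P must equal 6. So P=6.
Step 6. [col 3: H + I ≡ F (mod 10)] several values work for F in column 3 (H + I ≡ F (mod 10), carry-in 0); try F=1. So F=1.
Step 7. [col 3: H + I ≡ F (mod 10)] column 3 reads H+I+carry(0)=F with H=9, F=1; with digits 0,1,6,7,8,9 already taken and all letters distinct, the only value for I is 2 ⇒ I=2.
Step 8. [col 4: P + U ≡ F (mod 10)] from column 4 (P=6, F=1, carry-in 1, digits 0,1,2,6,7,8,9 already taken and all letters distinct): U must equal 4, so U=4.
Step 9. [col 5: N + U ≡ G (mod 10)] from column 5 (U=4, G=8, carry-in 1, digits 0,1,2,4,6,7,8,9 already taken and all letters distinct): N must equal 3, so N=3.
Step 10. [col 6: Y + N ≡ G (mod 10)] column 6 reads Y+N+carry(0)=G with N=3, G=8; with digits 0,1,2,3,4,6,7,8,9 already taken and all letters distinct, the only value for Y is 5. So Y=5.

Answer: E=7, F=1, G=8, H=9, I=2, N=3, P=6, S=0, U=4, Y=5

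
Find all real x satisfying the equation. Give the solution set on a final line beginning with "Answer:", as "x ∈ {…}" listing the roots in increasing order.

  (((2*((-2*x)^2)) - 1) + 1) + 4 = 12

Step 1. [(((2*((-2*x)^2)) - 1) + 1) + 4 = 12] peel the +4: subtract 4 from each side. So sub: ((2*((-2*x)^2)) - 1) + 1 = 8.
Step 2. [((2*((-2*x)^2)) - 1) + 1 = 8] peel the +1: subtract 1 from each side, so sub: (2*((-2*x)^2)) - 1 = 7.
Step 3. [(2*((-2*x)^2)) - 1 = 7] -1 is outermost — add 1 both sides. So sub: 2*((-2*x)^2) = 8.
Step 4. [2*((-2*x)^2) = 8] leading coefficient 2: divide by 2 ⇒ div: (-2*x)^2 = 4.
Step 5. [(-2*x)^2 = 4] √ both sides: 4 ≥ 0 gives two branches, so sqrt: -2*x = 2 or -2.
Step 6. [-2*x = 2 or -2] LHS = -2·(…); ÷-2 both sides ⇒ div: x = -1 or 1.

Answer: x ∈ {-1, 1}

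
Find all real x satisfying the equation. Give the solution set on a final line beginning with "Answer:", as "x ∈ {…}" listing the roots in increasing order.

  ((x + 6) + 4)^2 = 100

Step 1. [((x + 6) + 4)^2 = 100] √ both sides: 100 ≥ 0 gives two branches ⇒ sqrt: (x + 6) + 4 = 10 or -10.
Step 2. [(x + 6) + 4 = 10 or -10] peel the +4: subtract 4 from each side. So sub: x + 6 = 6 or -14.
Step 3. [x + 6 = 6 or -14] the outer +6 inverts by subtracting 6 ⇒ sub: x = 0 or -20.

Answer: x ∈ {-20, 0}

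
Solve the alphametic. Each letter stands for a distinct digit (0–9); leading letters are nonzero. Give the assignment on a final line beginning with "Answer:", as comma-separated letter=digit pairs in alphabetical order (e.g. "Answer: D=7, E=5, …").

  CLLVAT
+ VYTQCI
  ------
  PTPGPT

Step 1. [col 1: T + I ≡ T (mod 10)] column 1 reads T+I+carry(0)=T with nothing yet; with all letters distinct, none taken yet, the only value for I is 0 ⇒ I=0.
Step 2. [col 1: T + I ≡ T (mod 10)] column 1 (T + I ≡ T (mod 10), carry-in 0) doesn't pin T yet; pick T=6 and continue ⇒ T=6.
Step 3. [col 2: A + C ≡ P (mod 10)] several values work for C in column 2 (A + C ≡ P (mod 10), carry-in 0); try C=1, so C=1.
Step 4. [col 2: A + C ≡ P (mod 10)] no forcing yet in column 2 (carry-in 0); P=5 is free and consistent — try it, so P=5.
Step 5. [col 2: A + C ≡ P (mod 10)] in column 2 we have A+C≡P with carry-in 0; given C=1, P=5 and digits 0,1,5,6 already taken and all letters distinct, that pins A to 4. So A=4.
Step 6. [col 3: V + Q ≡ G (mod 10)] column 3 (V + Q ≡ G (mod 10), carry-in 0) doesn't pin G yet; pick G=2 and continue, so G=2.
Step 7. [col 3: V + Q ≡ G (mod 10)] no forcing yet in column 3 (carry-in 0); Q=9 is free and consistent — try it. So Q=9.
Step 8. [col 3: V + Q ≡ G (mod 10)] column 3 reads V+Q+carry(0)=G with Q=9, G=2; with digits 0,1,2,4,5,6,9 already taken and all letters distinct, the only value for V is 3 ⇒ V=3.
Step 9. [col 4: L + T ≡ P (mod 10)] in column 4 we have L+T≡P with carry-in 1; given T=6, P=5 and digits 0,1,2,3,4,5,6,9 already taken and all letters distinct, that pins L to 8. So L=8.
Step 10. [col 5: L + Y ≡ T (mod 10)] column 5: given L=8, T=6, carry-in 1, and digits 0,1,2,3,4,5,6,8,9 already taken and all letters distinct, L+Y≡T (mod 10) forces Y=7, so Y=7.

Answer: A=4, C=1, G=2, I=0, L=8, P=5, Q=9, T=6, V=3, Y=7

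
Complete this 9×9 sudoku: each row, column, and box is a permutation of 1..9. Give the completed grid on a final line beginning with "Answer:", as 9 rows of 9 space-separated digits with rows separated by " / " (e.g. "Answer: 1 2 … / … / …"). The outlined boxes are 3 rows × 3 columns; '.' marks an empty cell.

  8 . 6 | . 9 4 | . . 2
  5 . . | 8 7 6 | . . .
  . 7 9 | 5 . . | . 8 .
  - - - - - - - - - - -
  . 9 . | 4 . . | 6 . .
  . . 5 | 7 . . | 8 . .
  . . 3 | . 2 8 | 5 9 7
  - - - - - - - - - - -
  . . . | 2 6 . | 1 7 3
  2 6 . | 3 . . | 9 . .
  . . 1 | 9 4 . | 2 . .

Step 1. [r4c9∈{1}] r4c9 has the single candidate 1 ⇒ r4c9=1.
Step 2. [r5c9∈{4}] only 4 remains possible at r5c9 ⇒ r5c9=4.
Step 3. [r7c6∈{5}] nothing but 5 survives at r7c6. So r7c6=5.
Step 4. [r1c4∈{1}] r1c4 has the single candidate 1. So r1c4=1.
Step 5. [r3c1∈{1,3,4}] in row 3, 1 fits only at r3c1. So r3c1=1.
Step 6. [r4c6∈{3}] r4c6's peers cover all but 3. So r4c6=3.
Step 7. [r1c2∈{3}] r1c2 is down to just 3, so r1c2=3.
Step 8. [r4c3∈{2,7,8}] in row 4, 8 fits only at r4c3 ⇒ r4c3=8.
Step 9. [r7c3∈{4}] only 4 remains possible at r7c3 ⇒ r7c3=4.
Step 10. [r2c2∈{2,4}] box 1 places 4 nowhere but r2c2. So r2c2=4.
Step 11. [r9c2∈{5,8}] 5 has one home in col 2: r9c2. So r9c2=5.
Step 12. [r5c5∈{1}] r5c5's peers cover all but 1. So r5c5=1.
Step 13. [r8c9∈{5,8}] col 9 places 5 nowhere but r8c9. So r8c9=5.
Step 14. [r9c6∈{7}] r9c6 has the single candidate 7 ⇒ r9c6=7.
Step 15. [r5c8∈{2,3}] 3 has one home in row 5: r5c8. So r5c8=3.
Step 16. [r2c7∈{3}] r2c7's peers cover all but 3 ⇒ r2c7=3.
Step 17. [r6c4∈{6}] r6c4 has the single candidate 6, so r6c4=6.
Step 18. [r9c8∈{6}] r9c8 has the single candidate 6, so r9c8=6.
Step 19. [r9c1∈{3}] r9c1 is down to just 3 ⇒ r9c1=3.
Step 20. [r4c5∈{5}] nothing but 5 survives at r4c5, so r4c5=5.
Step 21. [r1c7∈{7}] r1c7 is down to just 7. So r1c7=7.
Step 22. [r4c1∈{7}] r4c1 is down to just 7 ⇒ r4c1=7.
Step 23. [r3c6∈{2}] r3c6 is down to just 2, so r3c6=2.
Step 24. [r3c5∈{3}] r3c5's peers cover all but 3, so r3c5=3.
Step 25. [r8c6∈{1}] r8c6's peers cover all but 1. So r8c6=1.
Step 26. [r2c3∈{2}] only 2 remains possible at r2c3, so r2c3=2.
Step 27. [r5c1∈{6}] only 6 remains possible at r5c1, so r5c1=6.
Step 28. [r3c9∈{6}] only 6 remains possible at r3c9, so r3c9=6.
Step 29. [r5c6∈{9}] r5c6's peers cover all but 9. So r5c6=9.
Step 30. [r8c3∈{7}] r8c3's peers cover all but 7, so r8c3=7.
Step 31. [r6c2∈{1}] only 1 remains possible at r6c2. So r6c2=1.
Step 32. [r4c8∈{2}] r4c8 has the single candidate 2. So r4c8=2.
Step 33. [r6c1∈{4}] only 4 remains possible at r6c1 ⇒ r6c1=4.
Step 34. [r2c8∈{1}] only 1 remains possible at r2c8, so r2c8=1.
Step 35. [r2c9∈{9}] r2c9's peers cover all but 9. So r2c9=9.
Step 36. [r7c2∈{8}] r7c2 is down to just 8, so r7c2=8.
Step 37. [r1c8∈{5}] r1c8's peers cover all but 5. So r1c8=5.
Step 38. [r8c5∈{8}] nothing but 8 survives at r8c5, so r8c5=8.
Step 39. [r9c9∈{8}] only 8 remains possible at r9c9 ⇒ r9c9=8.
Step 40. [r7c1∈{9}] r7c1 is down to just 9, so r7c1=9.
Step 41. [r8c8∈{4}] nothing but 4 survives at r8c8, so r8c8=4.
Step 42. [r5c2∈{2}] r5c2 is down to just 2, so r5c2=2.
Step 43. [r3c7∈{4}] r3c7's peers cover all but 4 ⇒ r3c7=4.

Answer: 8 3 6 1 9 4 7 5 2 / 5 4 2 8 7 6 3 1 9 / 1 7 9 5 3 2 4 8 6 / 7 9 8 4 5 3 6 2 1 / 6 2 5 7 1 9 8 3 4 / 4 1 3 6 2 8 5 9 7 / 9 8 4 2 6 5 1 7 3 / 2 6 7 3 8 1 9 4 5 / 3 5 1 9 4 7 2 6 8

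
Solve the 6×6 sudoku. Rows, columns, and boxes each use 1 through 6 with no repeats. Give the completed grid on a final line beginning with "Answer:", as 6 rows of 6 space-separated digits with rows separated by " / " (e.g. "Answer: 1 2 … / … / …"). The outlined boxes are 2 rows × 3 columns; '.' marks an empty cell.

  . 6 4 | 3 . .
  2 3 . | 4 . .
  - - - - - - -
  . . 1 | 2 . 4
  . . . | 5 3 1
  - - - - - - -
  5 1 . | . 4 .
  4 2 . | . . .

Step 1. [r5c4∈{6}] r5c4's peers cover all but 6. So r5c4=6.
Step 2. [r2c5∈{1,5,6}] r2c5 is the only open cell in row 2 admitting 1 ⇒ r2c5=1.
Step 3. [r5c6∈{2,3}] row 5 places 2 nowhere but r5c6 ⇒ r5c6=2.
Step 4. [r1c6∈{5}] nothing but 5 survives at r1c6. So r1c6=5.
Step 5. [r4c1∈{6}] r4c1 has the single candidate 6 ⇒ r4c1=6.
Step 6. [r6c6∈{3}] r6c6 is down to just 3. So r6c6=3.
Step 7. [r3c1∈{3}] r3c1 is down to just 3, so r3c1=3.
Step 8. [r4c3∈{2}] r4c3's peers cover all but 2 ⇒ r4c3=2.
Step 9. [r6c5∈{5}] r6c5's peers cover all but 5 ⇒ r6c5=5.
Step 10. [r3c2∈{5}] only 5 remains possible at r3c2, so r3c2=5.
Step 11. [r3c5∈{6}] r3c5 is down to just 6, so r3c5=6.
Step 12. [r5c3∈{3}] r5c3 has the single candidate 3, so r5c3=3.
Step 13. [r1c1∈{1}] r1c1 is down to just 1, so r1c1=1.
Step 14. [r6c4∈{1}] nothing but 1 survives at r6c4. So r6c4=1.
Step 15. [r1c5∈{2}] r1c5's peers cover all but 2. So r1c5=2.
Step 16. [r4c2∈{4}] nothing but 4 survives at r4c2 ⇒ r4c2=4.
Step 17. [r2c6∈{6}] nothing but 6 survives at r2c6, so r2c6=6.
Step 18. [r6c3∈{6}] r6c3 has the single candidate 6 ⇒ r6c3=6.
Step 19. [r2c3∈{5}] only 5 remains possible at r2c3 ⇒ r2c3=5.

Answer: 1 6 4 3 2 5 / 2 3 5 4 1 6 / 3 5 1 2 6 4 / 6 4 2 5 3 1 / 5 1 3 6 4 2 / 4 2 6 1 5 3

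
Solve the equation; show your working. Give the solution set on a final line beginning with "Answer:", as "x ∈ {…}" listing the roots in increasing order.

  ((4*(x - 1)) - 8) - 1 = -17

Step 1. [((4*(x - 1)) - 8) - 1 = -17] the outer -1 inverts by adding 1 ⇒ sub: (4*(x - 1)) - 8 = -16.
Step 2. [(4*(x - 1)) - 8 = -16] the outer -8 inverts by adding 8 ⇒ sub: 4*(x - 1) = -8.
Step 3. [4*(x - 1) = -8] 4 out front; divide by 4. So div: x - 1 = -2.
Step 4. [x - 1 = -2] peel the -1: add 1 from each side, so sub: x = -1.

Answer: x ∈ {-1}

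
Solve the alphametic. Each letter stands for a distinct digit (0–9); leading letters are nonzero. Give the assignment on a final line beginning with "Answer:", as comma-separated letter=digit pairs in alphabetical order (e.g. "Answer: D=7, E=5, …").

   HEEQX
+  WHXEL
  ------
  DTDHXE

Step 1. [col 1: X + L ≡ E (mod 10)] L=2 is one option consistent with column 1 (X + L ≡ E (mod 10), carry-in 0) — take it ⇒ L=2.
Step 2. [D] D is the leading digit of a 6-digit sum of two 5-digit numbers; the final carry is exactly 1, so D=1.
Step 3. [col 1: X + L ≡ E (mod 10)] E=7 is one option consistent with column 1 (X + L ≡ E (mod 10), carry-in 0) — take it ⇒ E=7.
Step 4. [col 1: X + L ≡ E (mod 10)] column 1 reads X+L+carry(0)=E with L=2, E=7; with digits 1,2,7 already taken and all letters distinct, the only value for X is 5 ⇒ X=5.
Step 5. [col 2: Q + E ≡ X (mod 10)] column 2: given E=7, X=5, carry-in 0, and digits 1,2,5,7 already taken and all letters distinct, Q+E≡X (mod 10) forces Q=8. So Q=8.
Step 6. [col 3: E + X ≡ H (mod 10)] from column 3 (E=7, X=5, carry-in 1, digits 1,2,5,7,8 already taken and all letters distinct): H must equal 3 ⇒ H=3.
Step 7. [col 5: H + W ≡ T (mod 10)] column 5 (H + W ≡ T (mod 10), carry-in 1) doesn't pin W yet; pick W=6 and continue. So W=6.
Step 8. [col 5: H + W ≡ T (mod 10)] in column 5 we have H+W≡T with carry-in 1; given H=3, W=6 and digits 1,2,3,5,6,7,8 already taken and all letters distinct, that pins T to 0. So T=0.

Answer: D=1, E=7, H=3, L=2, Q=8, T=0, W=6, X=5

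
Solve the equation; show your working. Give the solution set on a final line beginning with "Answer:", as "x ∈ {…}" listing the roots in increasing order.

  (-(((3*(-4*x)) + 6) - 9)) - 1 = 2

Step 1. [(-(((3*(-4*x)) + 6) - 9)) - 1 = 2] the outer -1 inverts by adding 1, so sub: -(((3*(-4*x)) + 6) - 9) = 3.
Step 2. [-(((3*(-4*x)) + 6) - 9) = 3] LHS negated; negate both sides, so neg: ((3*(-4*x)) + 6) - 9 = -3.
Step 3. [((3*(-4*x)) + 6) - 9 = -3] 9 comes off first (add 9), so sub: (3*(-4*x)) + 6 = 6.
Step 4. [(3*(-4*x)) + 6 = 6] 3 | LHS and 3 | 6: pull 3 out, so factor: (-4*x) + 2 = 2.
Step 5. [(-4*x) + 2 = 2] the outer +2 inverts by subtracting 2 ⇒ sub: -4*x = 0.
Step 6. [-4*x = 0] -4 out front; divide by -4 ⇒ div: x = 0.

Answer: x ∈ {0}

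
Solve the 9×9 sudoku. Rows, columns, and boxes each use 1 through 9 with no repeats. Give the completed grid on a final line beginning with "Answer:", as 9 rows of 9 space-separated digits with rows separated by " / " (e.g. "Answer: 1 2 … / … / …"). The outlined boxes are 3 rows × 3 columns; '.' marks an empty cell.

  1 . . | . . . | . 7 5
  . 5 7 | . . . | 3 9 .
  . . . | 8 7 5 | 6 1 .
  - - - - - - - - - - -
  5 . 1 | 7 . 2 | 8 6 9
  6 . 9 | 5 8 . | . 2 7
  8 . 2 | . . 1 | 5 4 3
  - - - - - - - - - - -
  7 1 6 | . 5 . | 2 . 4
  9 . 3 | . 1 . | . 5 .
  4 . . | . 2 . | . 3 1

Step 1. [r1c2∈{2,3,4,6,8,9}] col 2 places 6 nowhere but r1c2, so r1c2=6.
Step 2. [r1c4∈{2,3,4,9}] r1c4 is the only open cell in row 1 admitting 2. So r1c4=2.
Step 3. [r8c9∈{6,8}] 6 has one home in col 9: r8c9, so r8c9=6.
Step 4. [r3c9∈{2}] r3c9 has the single candidate 2. So r3c9=2.
Step 5. [r9c7∈{7,9}] across col 7, 9 lands solely at r9c7, so r9c7=9.
Step 6. [r9c2∈{8}] only 8 remains possible at r9c2, so r9c2=8.
Step 7. [r1c7∈{4}] r1c7 is down to just 4 ⇒ r1c7=4.
Step 8. [r8c6∈{4,7,8}] across row 8, 8 lands solely at r8c6, so r8c6=8.
Step 9. [r9c4∈{6}] r9c4's peers cover all but 6, so r9c4=6.
Step 10. [r7c4∈{3,9}] 3 has one home in col 4: r7c4 ⇒ r7c4=3.
Step 11. [r3c2∈{3,4,9}] row 3 places 9 nowhere but r3c2. So r3c2=9.
Step 12. [r6c5∈{6,9}] r6c5 is the only open cell in row 6 admitting 6 ⇒ r6c5=6.
Step 13. [r2c5∈{4}] r2c5 is down to just 4 ⇒ r2c5=4.
Step 14. [r4c5∈{3}] r4c5's peers cover all but 3 ⇒ r4c5=3.
Step 15. [r4c2∈{4}] r4c2's peers cover all but 4. So r4c2=4.
Step 16. [r1c5∈{9}] r1c5 has the single candidate 9. So r1c5=9.
Step 17. [r6c2∈{7}] r6c2 is down to just 7 ⇒ r6c2=7.
Step 18. [r9c3∈{5}] r9c3 has the single candidate 5, so r9c3=5.
Step 19. [r3c1∈{3}] only 3 remains possible at r3c1. So r3c1=3.
Step 20. [r2c1∈{2}] nothing but 2 survives at r2c1 ⇒ r2c1=2.
Step 21. [r2c4∈{1}] only 1 remains possible at r2c4. So r2c4=1.
Step 22. [r5c7∈{1}] r5c7 has the single candidate 1 ⇒ r5c7=1.
Step 23. [r8c2∈{2}] r8c2's peers cover all but 2 ⇒ r8c2=2.
Step 24. [r8c7∈{7}] nothing but 7 survives at r8c7. So r8c7=7.
Step 25. [r8c4∈{4}] r8c4 is down to just 4. So r8c4=4.
Step 26. [r2c6∈{6}] only 6 remains possible at r2c6. So r2c6=6.
Step 27. [r7c6∈{9}] r7c6 has the single candidate 9, so r7c6=9.
Step 28. [r2c9∈{8}] r2c9 has the single candidate 8 ⇒ r2c9=8.
Step 29. [r3c3∈{4}] nothing but 4 survives at r3c3 ⇒ r3c3=4.
Step 30. [r7c8∈{8}] r7c8's peers cover all but 8. So r7c8=8.
Step 31. [r5c2∈{3}] r5c2's peers cover all but 3, so r5c2=3.
Step 32. [r1c6∈{3}] r1c6 has the single candidate 3. So r1c6=3.
Step 33. [r5c6∈{4}] r5c6 is down to just 4. So r5c6=4.
Step 34. [r1c3∈{8}] nothing but 8 survives at r1c3. So r1c3=8.
Step 35. [r9c6∈{7}] only 7 remains possible at r9c6 ⇒ r9c6=7.
Step 36. [r6c4∈{9}] nothing but 9 survives at r6c4, so r6c4=9.

Answer: 1 6 8 2 9 3 4 7 5 / 2 5 7 1 4 6 3 9 8 / 3 9 4 8 7 5 6 1 2 / 5 4 1 7 3 2 8 6 9 / 6 3 9 5 8 4 1 2 7 / 8 7 2 9 6 1 5 4 3 / 7 1 6 3 5 9 2 8 4 / 9 2 3 4 1 8 7 5 6 / 4 8 5 6 2 7 9 3 1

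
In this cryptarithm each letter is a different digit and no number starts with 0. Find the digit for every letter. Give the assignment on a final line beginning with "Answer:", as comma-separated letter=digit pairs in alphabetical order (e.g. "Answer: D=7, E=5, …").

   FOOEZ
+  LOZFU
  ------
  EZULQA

Step 1. [E] the sum has 6 digits but both addends have 5; that extra leading digit E is the final carry, namely 1, so E=1.
Step 2. [col 1: Z + U ≡ A (mod 10)] no forcing yet in column 1 (carry-in 0); Z=3 is free and consistent — try it. So Z=3.
Step 3. [col 1: Z + U ≡ A (mod 10)] several values work for U in column 1 (Z + U ≡ A (mod 10), carry-in 0); try U=4, so U=4.
Step 4. [col 1: Z + U ≡ A (mod 10)] column 1: given Z=3, U=4, carry-in 0, and digits 1,3,4 already taken and all letters distinct, Z+U≡A (mod 10) forces A=7 ⇒ A=7.
Step 5. [col 2: E + F ≡ Q (mod 10)] Q=9 is one option consistent with column 2 (E + F ≡ Q (mod 10), carry-in 0) — take it, so Q=9.
Step 6. [col 2: E + F ≡ Q (mod 10)] column 2 reads E+F+carry(0)=Q with E=1, Q=9; with digits 1,3,4,7,9 already taken and all letters distinct, the only value for F is 8, so F=8.
Step 7. [col 3: O + Z ≡ L (mod 10)] from column 3 (Z=3, carry-in 0, digits 1,3,4,7,8,9 already taken and all letters distinct): O must equal 2 ⇒ O=2.
Step 8. [col 3: O + Z ≡ L (mod 10)] in column 3 we have O+Z≡L with carry-in 0; given O=2, Z=3 and digits 1,2,3,4,7,8,9 already taken and all letters distinct, that pins L to 5. So L=5.

Answer: A=7, E=1, F=8, L=5, O=2, Q=9, U=4, Z=3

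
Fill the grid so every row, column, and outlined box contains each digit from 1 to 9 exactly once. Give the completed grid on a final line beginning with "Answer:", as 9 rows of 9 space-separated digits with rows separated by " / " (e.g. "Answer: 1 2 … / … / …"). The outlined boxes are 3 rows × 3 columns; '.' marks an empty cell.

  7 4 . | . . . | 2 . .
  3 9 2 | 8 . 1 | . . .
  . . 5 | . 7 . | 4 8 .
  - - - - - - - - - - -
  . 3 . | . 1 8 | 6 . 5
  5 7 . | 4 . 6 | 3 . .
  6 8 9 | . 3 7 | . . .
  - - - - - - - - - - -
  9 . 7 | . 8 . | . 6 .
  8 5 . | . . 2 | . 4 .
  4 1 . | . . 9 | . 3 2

Step 1. [r7c9∈{1}] nothing but 1 survives at r7c9. So r7c9=1.
Step 2. [r8c5∈{6}] only 6 remains possible at r8c5 ⇒ r8c5=6.
Step 3. [r9c5∈{5}] r9c5 is down to just 5. So r9c5=5.
Step 4. [r3c6∈{3}] nothing but 3 survives at r3c6 ⇒ r3c6=3.
Step 5. [r1c5∈{9}] r1c5's peers cover all but 9 ⇒ r1c5=9.
Step 6. [r1c8∈{1,5}] across box 3, 1 lands solely at r1c8, so r1c8=1.
Step 7. [r6c8∈{2}] r6c8 is down to just 2, so r6c8=2.
Step 8. [r3c2∈{6}] r3c2's peers cover all but 6, so r3c2=6.
Step 9. [r2c9∈{6,7}] row 2 places 6 nowhere but r2c9, so r2c9=6.
Step 10. [r8c9∈{7,9}] 7 has one home in col 9: r8c9. So r8c9=7.
Step 11. [r4c4∈{2,9}] col 4 places 9 nowhere but r4c4. So r4c4=9.
Step 12. [r2c7∈{5,7}] r2c7 is the only open cell in col 7 admitting 7. So r2c7=7.
Step 13. [r1c4∈{5,6}] 6 has one home in row 1: r1c4 ⇒ r1c4=6.
Step 14. [r5c9∈{8,9}] 8 has one home in row 5: r5c9. So r5c9=8.
Step 15. [r8c4∈{1,3}] 1 has one home in row 8: r8c4. So r8c4=1.
Step 16. [r3c1∈{1}] r3c1 is down to just 1, so r3c1=1.
Step 17. [r2c5∈{4}] r2c5 is down to just 4 ⇒ r2c5=4.
Step 18. [r5c8∈{9}] nothing but 9 survives at r5c8, so r5c8=9.
Step 19. [r4c8∈{7}] nothing but 7 survives at r4c8, so r4c8=7.
Step 20. [r2c8∈{5}] r2c8 is down to just 5 ⇒ r2c8=5.
Step 21. [r6c7∈{1}] nothing but 1 survives at r6c7. So r6c7=1.
Step 22. [r1c9∈{3}] only 3 remains possible at r1c9, so r1c9=3.
Step 23. [r7c4∈{3}] r7c4 has the single candidate 3, so r7c4=3.
Step 24. [r3c9∈{9}] r3c9 has the single candidate 9 ⇒ r3c9=9.
Step 25. [r1c3∈{8}] r1c3's peers cover all but 8, so r1c3=8.
Step 26. [r9c4∈{7}] r9c4 is down to just 7. So r9c4=7.
Step 27. [r4c3∈{4}] only 4 remains possible at r4c3 ⇒ r4c3=4.
Step 28. [r4c1∈{2}] r4c1's peers cover all but 2. So r4c1=2.
Step 29. [r3c4∈{2}] nothing but 2 survives at r3c4 ⇒ r3c4=2.
Step 30. [r8c7∈{9}] only 9 remains possible at r8c7. So r8c7=9.
Step 31. [r8c3∈{3}] r8c3 is down to just 3 ⇒ r8c3=3.
Step 32. [r5c5∈{2}] nothing but 2 survives at r5c5. So r5c5=2.
Step 33. [r1c6∈{5}] r1c6's peers cover all but 5, so r1c6=5.
Step 34. [r9c7∈{8}] only 8 remains possible at r9c7. So r9c7=8.
Step 35. [r7c7∈{5}] r7c7 has the single candidate 5. So r7c7=5.
Step 36. [r7c2∈{2}] nothing but 2 survives at r7c2, so r7c2=2.
Step 37. [r9c3∈{6}] r9c3 is down to just 6 ⇒ r9c3=6.
Step 38. [r5c3∈{1}] r5c3 is down to just 1. So r5c3=1.
Step 39. [r7c6∈{4}] only 4 remains possible at r7c6 ⇒ r7c6=4.
Step 40. [r6c4∈{5}] r6c4 has the single candidate 5, so r6c4=5.
Step 41. [r6c9∈{4}] r6c9 has the single candidate 4 ⇒ r6c9=4.

Answer: 7 4 8 6 9 5 2 1 3 / 3 9 2 8 4 1 7 5 6 / 1 6 5 2 7 3 4 8 9 / 2 3 4 9 1 8 6 7 5 / 5 7 1 4 2 6 3 9 8 / 6 8 9 5 3 7 1 2 4 / 9 2 7 3 8 4 5 6 1 / 8 5 3 1 6 2 9 4 7 / 4 1 6 7 5 9 8 3 2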